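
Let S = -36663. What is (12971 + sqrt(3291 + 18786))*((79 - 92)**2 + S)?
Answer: -473363674 - 109482*sqrt(2453) ≈ -4.7879e+8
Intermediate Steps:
(12971 + sqrt(3291 + 18786))*((79 - 92)**2 + S) = (12971 + sqrt(3291 + 18786))*((79 - 92)**2 - 36663) = (12971 + sqrt(22077))*((-13)**2 - 36663) = (12971 + 3*sqrt(2453))*(169 - 36663) = (12971 + 3*sqrt(2453))*(-36494) = -473363674 - 109482*sqrt(2453)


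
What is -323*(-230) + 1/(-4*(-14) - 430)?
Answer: 27784459/374 ≈ 74290.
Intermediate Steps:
-323*(-230) + 1/(-4*(-14) - 430) = 74290 + 1/(56 - 430) = 74290 + 1/(-374) = 74290 - 1/374 = 27784459/374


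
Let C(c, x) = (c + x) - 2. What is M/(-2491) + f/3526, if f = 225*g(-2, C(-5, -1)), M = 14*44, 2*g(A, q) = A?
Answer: -2732491/8783266 ≈ -0.31110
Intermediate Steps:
C(c, x) = -2 + c + x
g(A, q) = A/2
M = 616
f = -225 (f = 225*((½)*(-2)) = 225*(-1) = -225)
M/(-2491) + f/3526 = 616/(-2491) - 225/3526 = 616*(-1/2491) - 225*1/3526 = -616/2491 - 225/3526 = -2732491/8783266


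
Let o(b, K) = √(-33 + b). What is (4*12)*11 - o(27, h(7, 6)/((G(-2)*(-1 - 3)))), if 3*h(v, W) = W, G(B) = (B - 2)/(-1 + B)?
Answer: 528 - I*√6 ≈ 528.0 - 2.4495*I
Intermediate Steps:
G(B) = (-2 + B)/(-1 + B)
h(v, W) = W/3
(4*12)*11 - o(27, h(7, 6)/((G(-2)*(-1 - 3)))) = (4*12)*11 - √(-33 + 27) = 48*11 - √(-6) = 528 - I*√6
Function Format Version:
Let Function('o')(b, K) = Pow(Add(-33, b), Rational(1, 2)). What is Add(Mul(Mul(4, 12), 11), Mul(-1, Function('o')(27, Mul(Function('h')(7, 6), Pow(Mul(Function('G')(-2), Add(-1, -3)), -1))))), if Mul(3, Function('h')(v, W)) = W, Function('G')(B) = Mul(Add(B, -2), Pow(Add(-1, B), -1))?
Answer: Add(528, Mul(-1, I, Pow(6, Rational(1, 2)))) ≈ Add(528.00, Mul(-2.4495, I))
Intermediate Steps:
Function('G')(B) = Mul(Pow(Add(-1, B), -1), Add(-2, B)) (Function('G')(B) = Mul(Add(-2, B), Pow(Add(-1, B), -1)) = Mul(Pow(Add(-1, B), -1), Add(-2, B)))
Function('h')(v, W) = Mul(Rational(1, 3), W)
Add(Mul(Mul(4, 12), 11), Mul(-1, Function('o')(27, Mul(Function('h')(7, 6), Pow(Mul(Function('G')(-2), Add(-1, -3)), -1))))) = Add(Mul(Mul(4, 12), 11), Mul(-1, Pow(Add(-33, 27), Rational(1, 2)))) = Add(Mul(48, 11), Mul(-1, Pow(-6, Rational(1, 2)))) = Add(528, Mul(-1, Mul(I, Pow(6, Rational(1, 2))))) = Add(528, Mul(-1, I, Pow(6, Rational(1, 2))))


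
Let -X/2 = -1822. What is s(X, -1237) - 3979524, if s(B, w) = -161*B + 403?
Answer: -4565805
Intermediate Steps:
X = 3644 (X = -2*(-1822) = 3644)
s(B, w) = 403 - 161*B
s(X, -1237) - 3979524 = (403 - 161*3644) - 3979524 = (403 - 586684) - 3979524 = -586281 - 3979524 = -4565805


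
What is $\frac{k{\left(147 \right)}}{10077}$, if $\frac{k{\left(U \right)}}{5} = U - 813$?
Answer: $- \frac{1110}{3359} \approx -0.33046$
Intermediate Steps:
$k{\left(U \right)} = -4065 + 5 U$ ($k{\left(U \right)} = 5 \left(U - 813\right) = 5 \left(-813 + U\right) = -4065 + 5 U$)
$\frac{k{\left(147 \right)}}{10077} = \frac{-4065 + 5 \cdot 147}{10077} = \left(-4065 + 735\right) \frac{1}{10077} = \left(-3330\right) \frac{1}{10077} = - \frac{1110}{3359}$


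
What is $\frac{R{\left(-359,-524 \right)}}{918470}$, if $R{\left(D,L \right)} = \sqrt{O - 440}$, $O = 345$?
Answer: $\frac{i \sqrt{95}}{918470} \approx 1.0612 \cdot 10^{-5} i$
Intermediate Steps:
$R{\left(D,L \right)} = i \sqrt{95}$ ($R{\left(D,L \right)} = \sqrt{345 - 440} = \sqrt{-95} = i \sqrt{95}$)
$\frac{R{\left(-359,-524 \right)}}{918470} = \frac{i \sqrt{95}}{918470}$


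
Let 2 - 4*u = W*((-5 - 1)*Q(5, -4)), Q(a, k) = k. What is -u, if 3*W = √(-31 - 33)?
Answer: -½ + 16*I ≈ -0.5 + 16.0*I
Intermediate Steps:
W = 8*I/3 (W = √(-31 - 33)/3 = √(-64)/3 = (8*I)/3 = 8*I/3 ≈ 2.6667*I)
u = ½ - 16*I (u = ½ - 8*I/3*(-5 - 1)*(-4)/4 = ½ - 8*I/3*(-6*(-4))/4 = ½ - 8*I/3*24/4 = ½ - 16*I ≈ 0.5 - 16.0*I)
-u = -(½ - 16*I) = -½ + 16*I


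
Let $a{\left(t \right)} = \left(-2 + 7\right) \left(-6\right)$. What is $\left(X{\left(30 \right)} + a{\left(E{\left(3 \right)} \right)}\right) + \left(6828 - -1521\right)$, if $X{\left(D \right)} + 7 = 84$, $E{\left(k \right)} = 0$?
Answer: $8396$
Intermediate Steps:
$X{\left(D \right)} = 77$ ($X{\left(D \right)} = -7 + 84 = 77$)
$a{\left(t \right)} = -30$ ($a{\left(t \right)} = 5 \left(-6\right) = -30$)
$\left(X{\left(30 \right)} + a{\left(E{\left(3 \right)} \right)}\right) + \left(6828 - -1521\right) = \left(77 - 30\right) + \left(6828 - -1521\right) = 47 + \left(6828 + 1521\right) = 47 + 8349 = 8396$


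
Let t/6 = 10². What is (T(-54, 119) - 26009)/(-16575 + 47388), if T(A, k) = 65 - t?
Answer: -8848/10271 ≈ -0.86145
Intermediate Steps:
t = 600 (t = 6*10² = 6*100 = 600)
T(A, k) = -535 (T(A, k) = 65 - 1*600 = 65 - 600 = -535)
(T(-54, 119) - 26009)/(-16575 + 47388) = (-535 - 26009)/(-16575 + 47388) = -26544/30813 = -26544*1/30813 = -8848/10271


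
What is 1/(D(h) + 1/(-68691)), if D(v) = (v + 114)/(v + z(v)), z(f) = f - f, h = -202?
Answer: 6937791/3022303 ≈ 2.2955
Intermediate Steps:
z(f) = 0
D(v) = (114 + v)/v (D(v) = (v + 114)/(v + 0) = (114 + v)/v)
1/(D(h) + 1/(-68691)) = 1/((114 - 202)/(-202) + 1/(-68691)) = 1/(-1/202*(-88) - 1/68691) = 1/(44/101 - 1/68691) = 1/(3022303/6937791) = 6937791/3022303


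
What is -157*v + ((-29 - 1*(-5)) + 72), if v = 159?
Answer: -24915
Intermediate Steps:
-157*v + ((-29 - 1*(-5)) + 72) = -157*159 + ((-29 - 1*(-5)) + 72) = -24963 + ((-29 + 5) + 72) = -24963 + (-24 + 72) = -24963 + 48 = -24915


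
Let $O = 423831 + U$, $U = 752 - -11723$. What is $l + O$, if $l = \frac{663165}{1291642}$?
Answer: $\frac{563551817617}{1291642} \approx 4.3631 \cdot 10^{5}$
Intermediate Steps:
$U = 12475$ ($U = 752 + 11723 = 12475$)
$l = \frac{663165}{1291642}$ ($l = 663165 \cdot \frac{1}{1291642} = \frac{663165}{1291642} \approx 0.51343$)
$O = 436306$ ($O = 423831 + 12475 = 436306$)
$l + O = \frac{663165}{1291642} + 436306 = \frac{563551817617}{1291642}$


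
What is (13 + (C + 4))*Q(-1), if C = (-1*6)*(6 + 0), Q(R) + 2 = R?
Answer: 57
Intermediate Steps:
Q(R) = -2 + R
C = -36 (C = -6*6 = -36)
(13 + (C + 4))*Q(-1) = (13 + (-36 + 4))*(-2 - 1) = (13 - 32)*(-3) = -19*(-3) = 57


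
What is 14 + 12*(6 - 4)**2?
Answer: 62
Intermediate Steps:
14 + 12*(6 - 4)**2 = 14 + 12*2**2 = 14 + 12*4 = 14 + 48 = 62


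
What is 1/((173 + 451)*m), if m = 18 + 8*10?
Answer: 1/61152 ≈ 1.6353e-5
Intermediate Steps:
m = 98 (m = 18 + 80 = 98)
1/((173 + 451)*m) = 1/((173 + 451)*98) = (1/98)/624 = (1/624)*(1/98) = 1/61152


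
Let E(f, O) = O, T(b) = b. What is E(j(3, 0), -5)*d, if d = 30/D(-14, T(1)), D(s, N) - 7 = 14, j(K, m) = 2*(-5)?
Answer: -50/7 ≈ -7.1429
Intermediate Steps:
j(K, m) = -10
D(s, N) = 21 (D(s, N) = 7 + 14 = 21)
d = 10/7 (d = 30/21 = 30*(1/21) = 10/7 ≈ 1.4286)
E(j(3, 0), -5)*d = -5*10/7 = -50/7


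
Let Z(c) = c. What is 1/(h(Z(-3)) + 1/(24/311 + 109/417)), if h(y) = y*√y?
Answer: 1898055703/22956661164 + 1927824649*I*√3/22956661164 ≈ 0.08268 + 0.14545*I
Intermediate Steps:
h(y) = y^(3/2)
1/(h(Z(-3)) + 1/(24/311 + 109/417)) = 1/((-3)^(3/2) + 1/(24/311 + 109/417)) = 1/(-3*I*√3 + 1/(24*(1/311) + 109*(1/417))) = 1/(-3*I*√3 + 1/(24/311 + 109/417)) = 1/(-3*I*√3 + 1/(43907/129687)) = 1/(-3*I*√3 + 129687/43907) = 1/(129687/43907 - 3*I*√3)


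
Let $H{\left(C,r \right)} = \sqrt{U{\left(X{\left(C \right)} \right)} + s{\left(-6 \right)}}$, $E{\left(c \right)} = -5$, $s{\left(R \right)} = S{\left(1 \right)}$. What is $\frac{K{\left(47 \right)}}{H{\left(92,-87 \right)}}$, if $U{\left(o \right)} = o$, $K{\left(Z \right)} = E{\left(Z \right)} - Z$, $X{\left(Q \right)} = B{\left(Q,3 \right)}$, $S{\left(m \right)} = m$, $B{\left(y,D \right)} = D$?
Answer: $-26$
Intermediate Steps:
$s{\left(R \right)} = 1$
$X{\left(Q \right)} = 3$
$K{\left(Z \right)} = -5 - Z$
$H{\left(C,r \right)} = 2$ ($H{\left(C,r \right)} = \sqrt{3 + 1} = \sqrt{4} = 2$)
$\frac{K{\left(47 \right)}}{H{\left(92,-87 \right)}} = \frac{-5 - 47}{2} = \left(-5 - 47\right) \frac{1}{2} = \left(-52\right) \frac{1}{2} = -26$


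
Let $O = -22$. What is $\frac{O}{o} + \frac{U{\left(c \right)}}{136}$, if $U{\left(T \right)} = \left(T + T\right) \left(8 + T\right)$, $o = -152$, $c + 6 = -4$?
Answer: $\frac{567}{1292} \approx 0.43885$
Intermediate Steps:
$c = -10$ ($c = -6 - 4 = -10$)
$U{\left(T \right)} = 2 T \left(8 + T\right)$
$\frac{O}{o} + \frac{U{\left(c \right)}}{136} = - \frac{22}{-152} + \frac{2 \left(-10\right) \left(8 - 10\right)}{136} = \left(-22\right) \left(- \frac{1}{152}\right) + 2 \left(-10\right) \left(-2\right) \frac{1}{136} = \frac{11}{76} + 40 \cdot \frac{1}{136} = \frac{11}{76} + \frac{5}{17} = \frac{567}{1292}$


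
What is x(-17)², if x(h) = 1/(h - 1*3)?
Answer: 1/400 ≈ 0.0025000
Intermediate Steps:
x(h) = 1/(-3 + h) (x(h) = 1/(h - 3) = 1/(-3 + h))
x(-17)² = (1/(-3 - 17))² = (1/(-20))² = (-1/20)² = 1/400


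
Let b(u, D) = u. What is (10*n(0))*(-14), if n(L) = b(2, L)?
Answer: -280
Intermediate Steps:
n(L) = 2
(10*n(0))*(-14) = (10*2)*(-14) = 20*(-14) = -280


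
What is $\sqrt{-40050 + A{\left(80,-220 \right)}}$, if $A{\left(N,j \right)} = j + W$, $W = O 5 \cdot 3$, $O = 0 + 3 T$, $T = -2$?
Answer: $2 i \sqrt{10090} \approx 200.9 i$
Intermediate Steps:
$O = -6$ ($O = 0 + 3 \left(-2\right) = 0 - 6 = -6$)
$W = -90$ ($W = \left(-6\right) 5 \cdot 3 = \left(-30\right) 3 = -90$)
$A{\left(N,j \right)} = -90 + j$ ($A{\left(N,j \right)} = j - 90 = -90 + j$)
$\sqrt{-40050 + A{\left(80,-220 \right)}} = \sqrt{-40050 - 310} = \sqrt{-40360} = 2 i \sqrt{10090}$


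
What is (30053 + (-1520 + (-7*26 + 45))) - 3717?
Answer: 24679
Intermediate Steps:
(30053 + (-1520 + (-7*26 + 45))) - 3717 = (30053 + (-1520 + (-182 + 45))) - 3717 = (30053 + (-1520 - 137)) - 3717 = (30053 - 1657) - 3717 = 28396 - 3717 = 24679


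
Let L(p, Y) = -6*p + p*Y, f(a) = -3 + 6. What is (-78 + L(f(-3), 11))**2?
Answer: 3969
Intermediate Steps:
f(a) = 3
L(p, Y) = -6*p + Y*p
(-78 + L(f(-3), 11))**2 = (-78 + 3*(-6 + 11))**2 = (-78 + 3*5)**2 = (-78 + 15)**2 = (-63)**2 = 3969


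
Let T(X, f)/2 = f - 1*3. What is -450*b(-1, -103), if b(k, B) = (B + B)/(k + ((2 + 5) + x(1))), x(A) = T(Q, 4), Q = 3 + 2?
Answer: 23175/2 ≈ 11588.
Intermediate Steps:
Q = 5
T(X, f) = -6 + 2*f (T(X, f) = 2*(f - 1*3) = 2*(f - 3) = 2*(-3 + f) = -6 + 2*f)
x(A) = 2 (x(A) = -6 + 2*4 = -6 + 8 = 2)
b(k, B) = 2*B/(9 + k) (b(k, B) = (B + B)/(k + ((2 + 5) + 2)) = (2*B)/(k + (7 + 2)) = (2*B)/(k + 9) = (2*B)/(9 + k) = 2*B/(9 + k))
-450*b(-1, -103) = -900*(-103)/(9 - 1) = -900*(-103)/8 = -450*(-103/4) = 23175/2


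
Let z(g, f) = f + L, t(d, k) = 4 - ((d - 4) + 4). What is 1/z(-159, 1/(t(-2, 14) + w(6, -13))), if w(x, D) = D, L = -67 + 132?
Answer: 7/454 ≈ 0.015418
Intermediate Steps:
L = 65
t(d, k) = 4 - d (t(d, k) = 4 - ((-4 + d) + 4) = 4 - d)
z(g, f) = 65 + f (z(g, f) = f + 65 = 65 + f)
1/z(-159, 1/(t(-2, 14) + w(6, -13))) = 1/(65 + 1/((4 - 1*(-2)) - 13)) = 1/(65 + 1/((4 + 2) - 13)) = 1/(65 + 1/(6 - 13)) = 1/(65 + 1/(-7)) = 1/(65 - ⅐) = 1/(454/7) = 7/454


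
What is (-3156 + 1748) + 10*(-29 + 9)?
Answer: -1608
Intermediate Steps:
(-3156 + 1748) + 10*(-29 + 9) = -1408 + 10*(-20) = -1408 - 200 = -1608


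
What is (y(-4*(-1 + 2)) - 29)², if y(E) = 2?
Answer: 729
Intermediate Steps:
(y(-4*(-1 + 2)) - 29)² = (2 - 29)² = (-27)² = 729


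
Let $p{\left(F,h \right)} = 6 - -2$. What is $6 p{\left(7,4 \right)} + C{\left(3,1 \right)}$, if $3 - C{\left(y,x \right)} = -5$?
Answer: $56$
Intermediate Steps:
$p{\left(F,h \right)} = 8$ ($p{\left(F,h \right)} = 6 + 2 = 8$)
$C{\left(y,x \right)} = 8$ ($C{\left(y,x \right)} = 3 - -5 = 3 + 5 = 8$)
$6 p{\left(7,4 \right)} + C{\left(3,1 \right)} = 6 \cdot 8 + 8 = 48 + 8 = 56$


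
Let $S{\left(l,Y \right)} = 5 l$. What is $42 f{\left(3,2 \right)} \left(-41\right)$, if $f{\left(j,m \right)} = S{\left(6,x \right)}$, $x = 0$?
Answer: $-51660$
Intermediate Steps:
$f{\left(j,m \right)} = 30$ ($f{\left(j,m \right)} = 5 \cdot 6 = 30$)
$42 f{\left(3,2 \right)} \left(-41\right) = 42 \cdot 30 \left(-41\right) = 1260 \left(-41\right) = -51660$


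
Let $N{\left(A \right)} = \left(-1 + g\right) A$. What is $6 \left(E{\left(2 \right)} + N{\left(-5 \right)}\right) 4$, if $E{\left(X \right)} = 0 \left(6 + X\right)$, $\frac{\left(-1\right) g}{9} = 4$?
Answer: $4440$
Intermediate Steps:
$g = -36$ ($g = \left(-9\right) 4 = -36$)
$E{\left(X \right)} = 0$
$N{\left(A \right)} = - 37 A$ ($N{\left(A \right)} = \left(-1 - 36\right) A = - 37 A$)
$6 \left(E{\left(2 \right)} + N{\left(-5 \right)}\right) 4 = 6 \left(0 - -185\right) 4 = 6 \left(0 + 185\right) 4 = 6 \cdot 185 \cdot 4 = 1110 \cdot 4 = 4440$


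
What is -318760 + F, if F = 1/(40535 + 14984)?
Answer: -17697236439/55519 ≈ -3.1876e+5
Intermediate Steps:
F = 1/55519 ≈ 1.8012e-5
-318760 + F = -318760 + 1/55519 = -17697236439/55519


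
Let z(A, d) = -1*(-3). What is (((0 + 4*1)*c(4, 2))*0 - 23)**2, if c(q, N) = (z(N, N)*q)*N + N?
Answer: 529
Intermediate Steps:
z(A, d) = 3
c(q, N) = N + 3*N*q (c(q, N) = (3*q)*N + N = 3*N*q + N = N + 3*N*q)
(((0 + 4*1)*c(4, 2))*0 - 23)**2 = (((0 + 4*1)*(2*(1 + 3*4)))*0 - 23)**2 = (((0 + 4)*(2*(1 + 12)))*0 - 23)**2 = ((4*(2*13))*0 - 23)**2 = ((4*26)*0 - 23)**2 = (104*0 - 23)**2 = (0 - 23)**2 = (-23)**2 = 529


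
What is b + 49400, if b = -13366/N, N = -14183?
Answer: 700653566/14183 ≈ 49401.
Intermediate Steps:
b = 13366/14183 (b = -13366/(-14183) = -13366*(-1/14183) = 13366/14183 ≈ 0.94240)
b + 49400 = 13366/14183 + 49400 = 700653566/14183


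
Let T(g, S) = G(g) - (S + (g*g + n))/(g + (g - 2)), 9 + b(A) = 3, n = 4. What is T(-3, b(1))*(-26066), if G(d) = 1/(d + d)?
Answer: -221561/12 ≈ -18463.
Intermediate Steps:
b(A) = -6 (b(A) = -9 + 3 = -6)
G(d) = 1/(2*d)
T(g, S) = 1/(2*g) - (4 + S + g²)/(-2 + 2*g) (T(g, S) = 1/(2*g) - (S + (g*g + 4))/(g + (g - 2)) = 1/(2*g) - (S + (g² + 4))/(g + (-2 + g)) = 1/(2*g) - (S + (4 + g²))/(-2 + 2*g) = 1/(2*g) - (4 + S + g²)/(-2 + 2*g))
T(-3, b(1))*(-26066) = ((½)*(-1 - 1*(-3)*(3 - 6 + (-3)²))/(-3*(-1 - 3)))*(-26066) = ((½)*(-⅓)*(-1 - 1*(-3)*(3 - 6 + 9))/(-4))*(-26066) = ((½)*(-⅓)*(-¼)*(-1 - 1*(-3)*6))*(-26066) = ((½)*(-⅓)*(-¼)*(-1 + 18))*(-26066) = ((½)*(-⅓)*(-¼)*17)*(-26066) = (17/24)*(-26066) = -221561/12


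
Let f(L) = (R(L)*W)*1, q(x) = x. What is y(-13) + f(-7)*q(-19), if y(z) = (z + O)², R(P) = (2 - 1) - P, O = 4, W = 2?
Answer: -223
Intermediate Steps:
R(P) = 1 - P
y(z) = (4 + z)² (y(z) = (z + 4)² = (4 + z)²)
f(L) = 2 - 2*L (f(L) = ((1 - L)*2)*1 = (2 - 2*L)*1 = 2 - 2*L)
y(-13) + f(-7)*q(-19) = (4 - 13)² + (2 - 2*(-7))*(-19) = (-9)² + (2 + 14)*(-19) = 81 + 16*(-19) = 81 - 304 = -223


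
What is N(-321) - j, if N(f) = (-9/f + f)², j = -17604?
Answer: 1381058532/11449 ≈ 1.2063e+5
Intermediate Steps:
N(f) = (f - 9/f)²
N(-321) - j = (-9 + (-321)²)²/(-321)² - 1*(-17604) = (-9 + 103041)²/103041 + 17604 = (1/103041)*103032² + 17604 = (1/103041)*10615593024 + 17604 = 1179510336/11449 + 17604 = 1381058532/11449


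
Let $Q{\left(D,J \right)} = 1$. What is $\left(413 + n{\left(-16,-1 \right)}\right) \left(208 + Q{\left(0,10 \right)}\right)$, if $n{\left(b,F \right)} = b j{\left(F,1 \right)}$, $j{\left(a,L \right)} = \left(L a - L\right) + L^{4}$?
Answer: $89661$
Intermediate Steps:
$j{\left(a,L \right)} = L^{4} - L + L a$ ($j{\left(a,L \right)} = \left(- L + L a\right) + L^{4} = L^{4} - L + L a$)
$n{\left(b,F \right)} = F b$ ($n{\left(b,F \right)} = b 1 \left(-1 + F + 1^{3}\right) = b 1 \left(-1 + F + 1\right) = b 1 F = b F = F b$)
$\left(413 + n{\left(-16,-1 \right)}\right) \left(208 + Q{\left(0,10 \right)}\right) = \left(413 - -16\right) \left(208 + 1\right) = \left(413 + 16\right) 209 = 429 \cdot 209 = 89661$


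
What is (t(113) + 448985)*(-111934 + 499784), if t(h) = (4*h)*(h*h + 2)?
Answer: 2412999854450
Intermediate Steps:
t(h) = 4*h*(2 + h**2) (t(h) = (4*h)*(h**2 + 2) = (4*h)*(2 + h**2) = 4*h*(2 + h**2))
(t(113) + 448985)*(-111934 + 499784) = (4*113*(2 + 113**2) + 448985)*(-111934 + 499784) = (4*113*(2 + 12769) + 448985)*387850 = (4*113*12771 + 448985)*387850 = (5772492 + 448985)*387850 = 6221477*387850 = 2412999854450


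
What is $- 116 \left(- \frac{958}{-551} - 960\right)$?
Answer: $\frac{2112008}{19} \approx 1.1116 \cdot 10^{5}$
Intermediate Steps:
$- 116 \left(- \frac{958}{-551} - 960\right) = - 116 \left(\left(-958\right) \left(- \frac{1}{551}\right) - 960\right) = - 116 \left(\frac{958}{551} - 960\right) = \left(-116\right) \left(- \frac{528002}{551}\right) = \frac{2112008}{19}$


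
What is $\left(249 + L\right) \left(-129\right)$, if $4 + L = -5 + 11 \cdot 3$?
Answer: $-35217$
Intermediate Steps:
$L = 24$ ($L = -4 + \left(-5 + 11 \cdot 3\right) = -4 + \left(-5 + 33\right) = -4 + 28 = 24$)
$\left(249 + L\right) \left(-129\right) = \left(249 + 24\right) \left(-129\right) = 273 \left(-129\right) = -35217$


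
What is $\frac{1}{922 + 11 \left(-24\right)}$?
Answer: $\frac{1}{658} \approx 0.0015198$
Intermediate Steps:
$\frac{1}{922 + 11 \left(-24\right)} = \frac{1}{922 - 264} = \frac{1}{658}$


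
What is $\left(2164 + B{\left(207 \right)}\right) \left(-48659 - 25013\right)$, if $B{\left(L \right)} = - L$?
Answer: $-144176104$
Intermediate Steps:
$\left(2164 + B{\left(207 \right)}\right) \left(-48659 - 25013\right) = \left(2164 - 207\right) \left(-48659 - 25013\right) = \left(2164 - 207\right) \left(-73672\right) = 1957 \left(-73672\right) = -144176104$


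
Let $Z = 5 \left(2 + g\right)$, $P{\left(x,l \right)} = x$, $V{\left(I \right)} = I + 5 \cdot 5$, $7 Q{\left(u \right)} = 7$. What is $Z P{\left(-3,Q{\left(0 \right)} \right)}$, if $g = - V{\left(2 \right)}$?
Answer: $375$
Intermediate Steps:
$Q{\left(u \right)} = 1$ ($Q{\left(u \right)} = \frac{1}{7} \cdot 7 = 1$)
$V{\left(I \right)} = 25 + I$ ($V{\left(I \right)} = I + 25 = 25 + I$)
$g = -27$ ($g = - (25 + 2) = \left(-1\right) 27 = -27$)
$Z = -125$ ($Z = 5 \left(2 - 27\right) = 5 \left(-25\right) = -125$)
$Z P{\left(-3,Q{\left(0 \right)} \right)} = \left(-125\right) \left(-3\right) = 375$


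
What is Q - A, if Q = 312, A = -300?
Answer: 612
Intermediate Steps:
Q - A = 312 - 1*(-300) = 312 + 300 = 612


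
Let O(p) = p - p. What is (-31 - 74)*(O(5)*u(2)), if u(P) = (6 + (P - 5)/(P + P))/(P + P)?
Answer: 0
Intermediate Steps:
O(p) = 0
u(P) = (6 + (-5 + P)/(2*P))/(2*P) (u(P) = (6 + (-5 + P)/((2*P)))/((2*P)) = (6 + (-5 + P)*(1/(2*P)))*(1/(2*P)) = (6 + (-5 + P)/(2*P))*(1/(2*P)) = (6 + (-5 + P)/(2*P))/(2*P))
(-31 - 74)*(O(5)*u(2)) = (-31 - 74)*(0*((¼)*(-5 + 13*2)/2²)) = -0*(¼)*(¼)*(-5 + 26) = -0*(¼)*(¼)*21 = -0*21/16 = -105*0 = 0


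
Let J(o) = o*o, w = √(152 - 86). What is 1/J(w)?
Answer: 1/66 ≈ 0.015152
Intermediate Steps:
w = √66 ≈ 8.1240
J(o) = o²
1/J(w) = 1/((√66)²) = 1/66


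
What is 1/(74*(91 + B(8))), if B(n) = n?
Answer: 1/7326 ≈ 0.00013650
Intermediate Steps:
1/(74*(91 + B(8))) = 1/(74*(91 + 8)) = 1/(74*99) = 1/7326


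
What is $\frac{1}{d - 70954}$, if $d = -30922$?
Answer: $- \frac{1}{101876} \approx -9.8158 \cdot 10^{-6}$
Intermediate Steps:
$\frac{1}{d - 70954} = \frac{1}{-30922 - 70954} = \frac{1}{-101876} = - \frac{1}{101876}$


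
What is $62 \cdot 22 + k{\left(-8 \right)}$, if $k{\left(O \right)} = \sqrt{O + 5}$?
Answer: $1364 + i \sqrt{3} \approx 1364.0 + 1.732 i$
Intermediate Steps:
$k{\left(O \right)} = \sqrt{5 + O}$
$62 \cdot 22 + k{\left(-8 \right)} = 62 \cdot 22 + \sqrt{5 - 8} = 1364 + \sqrt{-3} = 1364 + i \sqrt{3}$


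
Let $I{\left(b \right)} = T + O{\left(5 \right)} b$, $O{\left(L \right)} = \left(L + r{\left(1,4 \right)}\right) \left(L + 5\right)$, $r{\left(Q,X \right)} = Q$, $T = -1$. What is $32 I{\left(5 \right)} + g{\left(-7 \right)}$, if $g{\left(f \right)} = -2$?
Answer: $9566$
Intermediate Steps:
$O{\left(L \right)} = \left(1 + L\right) \left(5 + L\right)$ ($O{\left(L \right)} = \left(L + 1\right) \left(L + 5\right) = \left(1 + L\right) \left(5 + L\right)$)
$I{\left(b \right)} = -1 + 60 b$ ($I{\left(b \right)} = -1 + \left(5 + 5^{2} + 6 \cdot 5\right) b = -1 + \left(5 + 25 + 30\right) b = -1 + 60 b$)
$32 I{\left(5 \right)} + g{\left(-7 \right)} = 32 \left(-1 + 60 \cdot 5\right) - 2 = 32 \left(-1 + 300\right) - 2 = 32 \cdot 299 - 2 = 9568 - 2 = 9566$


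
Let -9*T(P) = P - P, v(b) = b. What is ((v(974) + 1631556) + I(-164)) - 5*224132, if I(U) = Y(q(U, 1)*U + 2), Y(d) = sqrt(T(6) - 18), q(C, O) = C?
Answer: 511870 + 3*I*sqrt(2) ≈ 5.1187e+5 + 4.2426*I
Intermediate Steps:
T(P) = 0 (T(P) = -(P - P)/9 = -1/9*0 = 0)
Y(d) = 3*I*sqrt(2) (Y(d) = sqrt(0 - 18) = sqrt(-18) = 3*I*sqrt(2))
I(U) = 3*I*sqrt(2)
((v(974) + 1631556) + I(-164)) - 5*224132 = ((974 + 1631556) + 3*I*sqrt(2)) - 5*224132 = (1632530 + 3*I*sqrt(2)) - 1*1120660 = (1632530 + 3*I*sqrt(2)) - 1120660 = 511870 + 3*I*sqrt(2)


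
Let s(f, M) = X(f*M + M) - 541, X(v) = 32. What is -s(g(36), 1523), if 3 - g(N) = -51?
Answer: 509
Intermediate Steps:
g(N) = 54 (g(N) = 3 - 1*(-51) = 3 + 51 = 54)
s(f, M) = -509 (s(f, M) = 32 - 541 = -509)
-s(g(36), 1523) = -1*(-509) = 509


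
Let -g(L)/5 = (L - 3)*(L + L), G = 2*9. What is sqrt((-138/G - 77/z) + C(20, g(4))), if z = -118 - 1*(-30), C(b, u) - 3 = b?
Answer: sqrt(2334)/12 ≈ 4.0260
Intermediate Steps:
G = 18
g(L) = -10*L*(-3 + L) (g(L) = -5*(L - 3)*(L + L) = -5*(-3 + L)*2*L = -10*L*(-3 + L))
C(b, u) = 3 + b
z = -88 (z = -118 + 30 = -88)
sqrt((-138/G - 77/z) + C(20, g(4))) = sqrt((-138/18 - 77/(-88)) + (3 + 20)) = sqrt((-138*1/18 - 77*(-1/88)) + 23) = sqrt((-23/3 + 7/8) + 23) = sqrt(-163/24 + 23) = sqrt(389/24) = sqrt(2334)/12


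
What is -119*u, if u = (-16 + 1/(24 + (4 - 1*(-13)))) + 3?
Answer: 63308/41 ≈ 1544.1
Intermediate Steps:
u = -532/41 (u = (-16 + 1/(24 + (4 + 13))) + 3 = (-16 + 1/(24 + 17)) + 3 = (-16 + 1/41) + 3 = -655/41 + 3 = -532/41 ≈ -12.976)
-119*u = -119*(-532/41) = 63308/41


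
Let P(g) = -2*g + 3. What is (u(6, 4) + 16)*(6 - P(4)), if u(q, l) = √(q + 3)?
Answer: 209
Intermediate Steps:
P(g) = 3 - 2*g
u(q, l) = √(3 + q)
(u(6, 4) + 16)*(6 - P(4)) = (√(3 + 6) + 16)*(6 - (3 - 2*4)) = (√9 + 16)*(6 - (3 - 8)) = (3 + 16)*(6 - 1*(-5)) = 19*(6 + 5) = 19*11 = 209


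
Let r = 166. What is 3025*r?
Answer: 502150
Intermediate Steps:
3025*r = 3025*166 = 502150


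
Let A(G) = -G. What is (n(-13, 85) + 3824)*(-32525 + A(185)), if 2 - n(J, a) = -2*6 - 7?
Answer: -125769950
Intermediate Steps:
n(J, a) = 21 (n(J, a) = 2 - (-2*6 - 7) = 2 - (-12 - 7) = 2 - 1*(-19) = 2 + 19 = 21)
(n(-13, 85) + 3824)*(-32525 + A(185)) = (21 + 3824)*(-32525 - 1*185) = 3845*(-32525 - 185) = 3845*(-32710) = -125769950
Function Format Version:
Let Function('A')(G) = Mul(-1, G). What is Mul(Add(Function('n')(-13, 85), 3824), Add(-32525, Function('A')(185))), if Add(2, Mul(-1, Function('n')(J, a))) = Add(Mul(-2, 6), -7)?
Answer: -125769950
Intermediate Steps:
Function('n')(J, a) = 21 (Function('n')(J, a) = Add(2, Mul(-1, Add(Mul(-2, 6), -7))) = Add(2, Mul(-1, Add(-12, -7))) = Add(2, Mul(-1, -19)) = Add(2, 19) = 21)
Mul(Add(Function('n')(-13, 85), 3824), Add(-32525, Function('A')(185))) = Mul(Add(21, 3824), Add(-32525, Mul(-1, 185))) = Mul(3845, Add(-32525, -185)) = Mul(3845, -32710) = -125769950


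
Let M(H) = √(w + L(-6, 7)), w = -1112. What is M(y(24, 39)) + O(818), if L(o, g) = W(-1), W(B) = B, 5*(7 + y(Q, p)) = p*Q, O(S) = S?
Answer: 818 + I*√1113 ≈ 818.0 + 33.362*I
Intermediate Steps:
y(Q, p) = -7 + Q*p/5 (y(Q, p) = -7 + (p*Q)/5 = -7 + (Q*p)/5 = -7 + Q*p/5)
L(o, g) = -1
M(H) = I*√1113 (M(H) = √(-1112 - 1) = √(-1113) = I*√1113)
M(y(24, 39)) + O(818) = I*√1113 + 818 = 818 + I*√1113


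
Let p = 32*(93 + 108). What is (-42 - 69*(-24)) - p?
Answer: -4818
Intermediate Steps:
p = 6432 (p = 32*201 = 6432)
(-42 - 69*(-24)) - p = (-42 - 69*(-24)) - 1*6432 = (-42 + 1656) - 6432 = 1614 - 6432 = -4818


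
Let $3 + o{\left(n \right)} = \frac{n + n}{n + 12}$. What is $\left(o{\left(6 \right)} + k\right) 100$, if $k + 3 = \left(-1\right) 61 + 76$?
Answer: $\frac{2900}{3} \approx 966.67$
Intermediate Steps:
$o{\left(n \right)} = -3 + \frac{2 n}{12 + n}$ ($o{\left(n \right)} = -3 + \frac{n + n}{n + 12} = -3 + \frac{2 n}{12 + n}$)
$k = 12$ ($k = -3 + \left(\left(-1\right) 61 + 76\right) = -3 + \left(-61 + 76\right) = -3 + 15 = 12$)
$\left(o{\left(6 \right)} + k\right) 100 = \left(\frac{-36 - 6}{12 + 6} + 12\right) 100 = \left(\frac{-36 - 6}{18} + 12\right) 100 = \left(\frac{1}{18} \left(-42\right) + 12\right) 100 = \left(- \frac{7}{3} + 12\right) 100 = \frac{29}{3} \cdot 100 = \frac{2900}{3}$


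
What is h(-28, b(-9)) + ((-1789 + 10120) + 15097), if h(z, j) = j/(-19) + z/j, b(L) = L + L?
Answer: 4006616/171 ≈ 23431.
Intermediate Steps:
b(L) = 2*L
h(z, j) = -j/19 + z/j (h(z, j) = j*(-1/19) + z/j = -j/19 + z/j)
h(-28, b(-9)) + ((-1789 + 10120) + 15097) = (-2*(-9)/19 - 28/(2*(-9))) + ((-1789 + 10120) + 15097) = (-1/19*(-18) - 28/(-18)) + (8331 + 15097) = (18/19 - 28*(-1/18)) + 23428 = (18/19 + 14/9) + 23428 = 428/171 + 23428 = 4006616/171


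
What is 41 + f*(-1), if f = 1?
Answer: 40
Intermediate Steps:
41 + f*(-1) = 41 + 1*(-1) = 41 - 1 = 40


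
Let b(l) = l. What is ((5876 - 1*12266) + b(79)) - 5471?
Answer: -11782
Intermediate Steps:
((5876 - 1*12266) + b(79)) - 5471 = ((5876 - 1*12266) + 79) - 5471 = ((5876 - 12266) + 79) - 5471 = (-6390 + 79) - 5471 = -6311 - 5471 = -11782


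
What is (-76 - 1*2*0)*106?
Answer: -8056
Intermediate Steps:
(-76 - 1*2*0)*106 = (-76 - 2*0)*106 = (-76 + 0)*106 = -76*106 = -8056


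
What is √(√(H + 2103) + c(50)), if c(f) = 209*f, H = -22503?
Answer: √(10450 + 20*I*√51) ≈ 102.23 + 0.6986*I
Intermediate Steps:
√(√(H + 2103) + c(50)) = √(√(-22503 + 2103) + 209*50) = √(√(-20400) + 10450) = √(20*I*√51 + 10450) = √(10450 + 20*I*√51)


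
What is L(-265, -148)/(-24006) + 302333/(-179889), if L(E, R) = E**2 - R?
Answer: -2213014955/479823926 ≈ -4.6121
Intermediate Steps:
L(-265, -148)/(-24006) + 302333/(-179889) = ((-265)**2 - 1*(-148))/(-24006) + 302333/(-179889) = (70225 + 148)*(-1/24006) + 302333*(-1/179889) = 70373*(-1/24006) - 302333/179889 = -70373/24006 - 302333/179889 = -2213014955/479823926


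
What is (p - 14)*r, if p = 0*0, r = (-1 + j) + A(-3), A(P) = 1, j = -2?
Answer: 28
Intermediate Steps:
r = -2 (r = (-1 - 2) + 1 = -3 + 1 = -2)
p = 0
(p - 14)*r = (0 - 14)*(-2) = -14*(-2) = 28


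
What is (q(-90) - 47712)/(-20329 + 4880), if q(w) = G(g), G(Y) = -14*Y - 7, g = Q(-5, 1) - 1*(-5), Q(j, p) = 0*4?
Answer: 6827/2207 ≈ 3.0933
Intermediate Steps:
Q(j, p) = 0
g = 5 (g = 0 - 1*(-5) = 0 + 5 = 5)
G(Y) = -7 - 14*Y
q(w) = -77 (q(w) = -7 - 14*5 = -7 - 70 = -77)
(q(-90) - 47712)/(-20329 + 4880) = (-77 - 47712)/(-20329 + 4880) = -47789/(-15449) = -47789*(-1/15449) = 6827/2207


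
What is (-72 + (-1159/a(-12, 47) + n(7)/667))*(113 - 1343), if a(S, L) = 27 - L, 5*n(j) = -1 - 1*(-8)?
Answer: 23050077/1334 ≈ 17279.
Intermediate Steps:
n(j) = 7/5 (n(j) = (-1 - 1*(-8))/5 = (-1 + 8)/5 = (⅕)*7 = 7/5)
(-72 + (-1159/a(-12, 47) + n(7)/667))*(113 - 1343) = (-72 + (-1159/(27 - 1*47) + (7/5)/667))*(113 - 1343) = (-72 + (-1159/(27 - 47) + (7/5)*(1/667)))*(-1230) = (-72 + (-1159/(-20) + 7/3335))*(-1230) = (-72 + (-1159*(-1/20) + 7/3335))*(-1230) = (-72 + (1159/20 + 7/3335))*(-1230) = (-72 + 773081/13340)*(-1230) = -187399/13340*(-1230) = 23050077/1334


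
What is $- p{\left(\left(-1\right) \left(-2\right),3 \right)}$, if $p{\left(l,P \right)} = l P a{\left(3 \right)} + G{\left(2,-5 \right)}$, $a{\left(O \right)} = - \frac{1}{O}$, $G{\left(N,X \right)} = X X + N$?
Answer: $-25$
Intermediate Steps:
$G{\left(N,X \right)} = N + X^{2}$ ($G{\left(N,X \right)} = X^{2} + N = N + X^{2}$)
$p{\left(l,P \right)} = 27 - \frac{P l}{3}$ ($p{\left(l,P \right)} = l P \left(- \frac{1}{3}\right) + \left(2 + \left(-5\right)^{2}\right) = P l \left(\left(-1\right) \frac{1}{3}\right) + \left(2 + 25\right) = P l \left(- \frac{1}{3}\right) + 27 = - \frac{P l}{3} + 27 = 27 - \frac{P l}{3}$)
$- p{\left(\left(-1\right) \left(-2\right),3 \right)} = - (27 - 1 \left(\left(-1\right) \left(-2\right)\right)) = - (27 - 1 \cdot 2) = - (27 - 2) = \left(-1\right) 25 = -25$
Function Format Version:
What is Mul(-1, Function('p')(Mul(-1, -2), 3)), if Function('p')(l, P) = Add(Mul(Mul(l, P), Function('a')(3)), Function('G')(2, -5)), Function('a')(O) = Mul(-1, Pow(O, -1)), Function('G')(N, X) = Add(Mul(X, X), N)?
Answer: -25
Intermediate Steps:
Function('G')(N, X) = Add(N, Pow(X, 2)) (Function('G')(N, X) = Add(Pow(X, 2), N) = Add(N, Pow(X, 2)))
Function('p')(l, P) = Add(27, Mul(Rational(-1, 3), P, l)) (Function('p')(l, P) = Add(Mul(Mul(l, P), Mul(-1, Pow(3, -1))), Add(2, Pow(-5, 2))) = Add(Mul(Mul(P, l), Mul(-1, Rational(1, 3))), Add(2, 25)) = Add(Mul(Mul(P, l), Rational(-1, 3)), 27) = Add(Mul(Rational(-1, 3), P, l), 27) = Add(27, Mul(Rational(-1, 3), P, l)))
Mul(-1, Function('p')(Mul(-1, -2), 3)) = Mul(-1, Add(27, Mul(Rational(-1, 3), 3, Mul(-1, -2)))) = Mul(-1, Add(27, Mul(Rational(-1, 3), 3, 2))) = Mul(-1, Add(27, -2)) = Mul(-1, 25) = -25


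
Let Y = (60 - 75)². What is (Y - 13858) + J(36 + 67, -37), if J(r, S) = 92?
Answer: -13541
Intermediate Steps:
Y = 225 (Y = (-15)² = 225)
(Y - 13858) + J(36 + 67, -37) = (225 - 13858) + 92 = -13633 + 92 = -13541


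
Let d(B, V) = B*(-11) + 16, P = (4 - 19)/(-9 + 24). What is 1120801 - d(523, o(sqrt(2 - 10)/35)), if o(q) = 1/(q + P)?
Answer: 1126538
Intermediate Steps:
P = -1 (P = -15/15 = -15*1/15 = -1)
o(q) = 1/(-1 + q) (o(q) = 1/(q - 1) = 1/(-1 + q))
d(B, V) = 16 - 11*B (d(B, V) = -11*B + 16 = 16 - 11*B)
1120801 - d(523, o(sqrt(2 - 10)/35)) = 1120801 - (16 - 11*523) = 1120801 - (16 - 5753) = 1120801 - 1*(-5737) = 1120801 + 5737 = 1126538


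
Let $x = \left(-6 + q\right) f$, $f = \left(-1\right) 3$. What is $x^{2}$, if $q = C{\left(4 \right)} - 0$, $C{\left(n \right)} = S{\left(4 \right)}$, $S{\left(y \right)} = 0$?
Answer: $324$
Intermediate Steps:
$C{\left(n \right)} = 0$
$q = 0$ ($q = 0 - 0 = 0 + 0 = 0$)
$f = -3$
$x = 18$ ($x = \left(-6 + 0\right) \left(-3\right) = \left(-6\right) \left(-3\right) = 18$)
$x^{2} = 18^{2} = 324$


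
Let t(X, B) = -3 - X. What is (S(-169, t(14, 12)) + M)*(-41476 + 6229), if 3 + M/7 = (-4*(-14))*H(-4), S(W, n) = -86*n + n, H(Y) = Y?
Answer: 5075568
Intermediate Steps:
S(W, n) = -85*n
M = -1589 (M = -21 + 7*(-4*(-14)*(-4)) = -21 + 7*(56*(-4)) = -21 + 7*(-224) = -21 - 1568 = -1589)
(S(-169, t(14, 12)) + M)*(-41476 + 6229) = (-85*(-3 - 1*14) - 1589)*(-41476 + 6229) = (-85*(-3 - 14) - 1589)*(-35247) = (-85*(-17) - 1589)*(-35247) = (1445 - 1589)*(-35247) = -144*(-35247) = 5075568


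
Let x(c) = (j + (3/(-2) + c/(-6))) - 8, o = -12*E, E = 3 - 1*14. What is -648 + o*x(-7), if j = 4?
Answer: -1220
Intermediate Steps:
E = -11 (E = 3 - 14 = -11)
o = 132 (o = -12*(-11) = 132)
x(c) = -11/2 - c/6 (x(c) = (4 + (3/(-2) + c/(-6))) - 8 = (4 + (3*(-½) + c*(-⅙))) - 8 = (4 + (-3/2 - c/6)) - 8 = (5/2 - c/6) - 8 = -11/2 - c/6)
-648 + o*x(-7) = -648 + 132*(-11/2 - ⅙*(-7)) = -648 + 132*(-11/2 + 7/6) = -648 + 132*(-13/3) = -648 - 572 = -1220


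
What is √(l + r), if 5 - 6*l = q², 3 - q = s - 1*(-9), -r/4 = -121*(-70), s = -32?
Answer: I*√1223706/6 ≈ 184.37*I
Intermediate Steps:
r = -33880 (r = -(-484)*(-70) = -4*8470 = -33880)
q = 26 (q = 3 - (-32 - 1*(-9)) = 3 - (-32 + 9) = 3 - 1*(-23) = 3 + 23 = 26)
l = -671/6 (l = ⅚ - ⅙*26² = ⅚ - ⅙*676 = ⅚ - 338/3 = -671/6 ≈ -111.83)
√(l + r) = √(-671/6 - 33880) = √(-203951/6) = I*√1223706/6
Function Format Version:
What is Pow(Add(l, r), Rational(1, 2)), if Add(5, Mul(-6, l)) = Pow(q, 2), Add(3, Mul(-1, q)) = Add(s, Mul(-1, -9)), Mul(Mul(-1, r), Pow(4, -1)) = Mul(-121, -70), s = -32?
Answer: Mul(Rational(1, 6), I, Pow(1223706, Rational(1, 2))) ≈ Mul(184.37, I)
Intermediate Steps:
r = -33880 (r = Mul(-4, Mul(-121, -70)) = Mul(-4, 8470) = -33880)
q = 26 (q = Add(3, Mul(-1, Add(-32, Mul(-1, -9)))) = Add(3, Mul(-1, Add(-32, 9))) = Add(3, Mul(-1, -23)) = Add(3, 23) = 26)
l = Rational(-671, 6) (l = Add(Rational(5, 6), Mul(Rational(-1, 6), Pow(26, 2))) = Add(Rational(5, 6), Mul(Rational(-1, 6), 676)) = Add(Rational(5, 6), Rational(-338, 3)) = Rational(-671, 6) ≈ -111.83)
Pow(Add(l, r), Rational(1, 2)) = Pow(Add(Rational(-671, 6), -33880), Rational(1, 2)) = Pow(Rational(-203951, 6), Rational(1, 2)) = Mul(Rational(1, 6), I, Pow(1223706, Rational(1, 2)))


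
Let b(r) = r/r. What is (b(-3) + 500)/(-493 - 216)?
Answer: -501/709 ≈ -0.70663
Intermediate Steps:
b(r) = 1
(b(-3) + 500)/(-493 - 216) = (1 + 500)/(-493 - 216) = 501/(-709) = 501*(-1/709) = -501/709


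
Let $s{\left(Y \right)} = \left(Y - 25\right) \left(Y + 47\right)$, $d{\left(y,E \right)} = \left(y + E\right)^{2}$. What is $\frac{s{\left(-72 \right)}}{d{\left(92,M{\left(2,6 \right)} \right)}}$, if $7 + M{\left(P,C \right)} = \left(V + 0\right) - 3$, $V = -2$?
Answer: $\frac{97}{256} \approx 0.37891$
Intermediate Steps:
$M{\left(P,C \right)} = -12$ ($M{\left(P,C \right)} = -7 + \left(\left(-2 + 0\right) - 3\right) = -7 - 5 = -12$)
$d{\left(y,E \right)} = \left(E + y\right)^{2}$
$s{\left(Y \right)} = \left(-25 + Y\right) \left(47 + Y\right)$
$\frac{s{\left(-72 \right)}}{d{\left(92,M{\left(2,6 \right)} \right)}} = \frac{-1175 + \left(-72\right)^{2} + 22 \left(-72\right)}{\left(-12 + 92\right)^{2}} = \frac{-1175 + 5184 - 1584}{80^{2}} = \frac{2425}{6400} = 2425 \cdot \frac{1}{6400} = \frac{97}{256}$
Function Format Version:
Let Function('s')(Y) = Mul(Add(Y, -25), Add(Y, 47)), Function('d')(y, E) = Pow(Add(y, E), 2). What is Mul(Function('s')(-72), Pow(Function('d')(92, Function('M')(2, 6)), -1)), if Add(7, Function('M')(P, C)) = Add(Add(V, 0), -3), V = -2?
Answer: Rational(97, 256) ≈ 0.37891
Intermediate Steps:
Function('M')(P, C) = -12 (Function('M')(P, C) = Add(-7, Add(Add(-2, 0), -3)) = Add(-7, Add(-2, -3)) = Add(-7, -5) = -12)
Function('d')(y, E) = Pow(Add(E, y), 2)
Function('s')(Y) = Mul(Add(-25, Y), Add(47, Y))
Mul(Function('s')(-72), Pow(Function('d')(92, Function('M')(2, 6)), -1)) = Mul(Add(-1175, Pow(-72, 2), Mul(22, -72)), Pow(Pow(Add(-12, 92), 2), -1)) = Mul(Add(-1175, 5184, -1584), Pow(Pow(80, 2), -1)) = Mul(2425, Pow(6400, -1)) = Mul(2425, Rational(1, 6400)) = Rational(97, 256)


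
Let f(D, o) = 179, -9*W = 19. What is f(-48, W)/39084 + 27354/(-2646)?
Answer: -59368339/5745348 ≈ -10.333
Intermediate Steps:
W = -19/9 (W = -⅑*19 = -19/9 ≈ -2.1111)
f(-48, W)/39084 + 27354/(-2646) = 179/39084 + 27354/(-2646) = 179*(1/39084) + 27354*(-1/2646) = 179/39084 - 4559/441 = -59368339/5745348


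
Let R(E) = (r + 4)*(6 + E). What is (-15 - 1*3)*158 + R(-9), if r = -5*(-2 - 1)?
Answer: -2901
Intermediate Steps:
r = 15 (r = -5*(-3) = 15)
R(E) = 114 + 19*E (R(E) = (15 + 4)*(6 + E) = 19*(6 + E) = 114 + 19*E)
(-15 - 1*3)*158 + R(-9) = (-15 - 1*3)*158 + (114 + 19*(-9)) = (-15 - 3)*158 + (114 - 171) = -18*158 - 57 = -2844 - 57 = -2901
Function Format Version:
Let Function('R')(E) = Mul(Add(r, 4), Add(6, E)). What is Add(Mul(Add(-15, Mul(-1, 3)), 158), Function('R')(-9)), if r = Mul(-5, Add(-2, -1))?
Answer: -2901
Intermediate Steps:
r = 15 (r = Mul(-5, -3) = 15)
Function('R')(E) = Add(114, Mul(19, E)) (Function('R')(E) = Mul(Add(15, 4), Add(6, E)) = Mul(19, Add(6, E)) = Add(114, Mul(19, E)))
Add(Mul(Add(-15, Mul(-1, 3)), 158), Function('R')(-9)) = Add(Mul(Add(-15, Mul(-1, 3)), 158), Add(114, Mul(19, -9))) = Add(Mul(Add(-15, -3), 158), Add(114, -171)) = Add(Mul(-18, 158), -57) = Add(-2844, -57) = -2901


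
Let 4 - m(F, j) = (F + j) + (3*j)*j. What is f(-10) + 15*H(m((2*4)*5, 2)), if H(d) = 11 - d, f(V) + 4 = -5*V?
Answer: 961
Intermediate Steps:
f(V) = -4 - 5*V
m(F, j) = 4 - F - j - 3*j**2 (m(F, j) = 4 - ((F + j) + (3*j)*j) = 4 - ((F + j) + 3*j**2) = 4 - (F + j + 3*j**2) = 4 + (-F - j - 3*j**2) = 4 - F - j - 3*j**2)
f(-10) + 15*H(m((2*4)*5, 2)) = (-4 - 5*(-10)) + 15*(11 - (4 - 2*4*5 - 1*2 - 3*2**2)) = (-4 + 50) + 15*(11 - (4 - 8*5 - 2 - 3*4)) = 46 + 15*(11 - (4 - 1*40 - 2 - 12)) = 46 + 15*(11 - (4 - 40 - 2 - 12)) = 46 + 15*(11 - 1*(-50)) = 46 + 15*(11 + 50) = 46 + 15*61 = 46 + 915 = 961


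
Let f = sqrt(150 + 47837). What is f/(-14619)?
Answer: -sqrt(47987)/14619 ≈ -0.014985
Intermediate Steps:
f = sqrt(47987) ≈ 219.06
f/(-14619) = sqrt(47987)/(-14619) = sqrt(47987)*(-1/14619) = -sqrt(47987)/14619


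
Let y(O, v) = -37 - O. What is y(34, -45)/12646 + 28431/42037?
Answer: 356553799/531599902 ≈ 0.67072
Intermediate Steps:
y(34, -45)/12646 + 28431/42037 = (-37 - 1*34)/12646 + 28431/42037 = (-37 - 34)*(1/12646) + 28431*(1/42037) = -71*1/12646 + 28431/42037 = -71/12646 + 28431/42037 = 356553799/531599902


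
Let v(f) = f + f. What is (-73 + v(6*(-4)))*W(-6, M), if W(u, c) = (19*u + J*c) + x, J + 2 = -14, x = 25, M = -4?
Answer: 3025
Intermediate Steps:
J = -16 (J = -2 - 14 = -16)
W(u, c) = 25 - 16*c + 19*u (W(u, c) = (19*u - 16*c) + 25 = (-16*c + 19*u) + 25 = 25 - 16*c + 19*u)
v(f) = 2*f
(-73 + v(6*(-4)))*W(-6, M) = (-73 + 2*(6*(-4)))*(25 - 16*(-4) + 19*(-6)) = (-73 + 2*(-24))*(25 + 64 - 114) = (-73 - 48)*(-25) = -121*(-25) = 3025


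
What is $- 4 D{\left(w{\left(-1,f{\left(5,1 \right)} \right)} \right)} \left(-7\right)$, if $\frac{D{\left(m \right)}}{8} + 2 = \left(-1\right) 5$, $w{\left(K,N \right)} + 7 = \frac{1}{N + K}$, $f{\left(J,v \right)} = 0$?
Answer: $-1568$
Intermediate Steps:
$w{\left(K,N \right)} = -7 + \frac{1}{K + N}$ ($w{\left(K,N \right)} = -7 + \frac{1}{N + K} = -7 + \frac{1}{K + N}$)
$D{\left(m \right)} = -56$ ($D{\left(m \right)} = -16 + 8 \left(\left(-1\right) 5\right) = -16 + 8 \left(-5\right) = -16 - 40 = -56$)
$- 4 D{\left(w{\left(-1,f{\left(5,1 \right)} \right)} \right)} \left(-7\right) = \left(-4\right) \left(-56\right) \left(-7\right) = 224 \left(-7\right) = -1568$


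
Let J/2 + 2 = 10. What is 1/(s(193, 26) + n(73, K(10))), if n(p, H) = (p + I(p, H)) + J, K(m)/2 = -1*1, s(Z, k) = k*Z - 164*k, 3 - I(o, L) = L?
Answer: 1/848 ≈ 0.0011792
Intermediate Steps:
I(o, L) = 3 - L
J = 16 (J = -4 + 2*10 = -4 + 20 = 16)
s(Z, k) = -164*k + Z*k (s(Z, k) = Z*k - 164*k = -164*k + Z*k)
K(m) = -2 (K(m) = 2*(-1*1) = 2*(-1) = -2)
n(p, H) = 19 + p - H (n(p, H) = (p + (3 - H)) + 16 = (3 + p - H) + 16 = 19 + p - H)
1/(s(193, 26) + n(73, K(10))) = 1/(26*(-164 + 193) + (19 + 73 - 1*(-2))) = 1/(26*29 + (19 + 73 + 2)) = 1/(754 + 94) = 1/848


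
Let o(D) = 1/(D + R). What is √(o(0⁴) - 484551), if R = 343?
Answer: 4*I*√72712934/49 ≈ 696.1*I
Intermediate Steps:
o(D) = 1/(343 + D) (o(D) = 1/(D + 343) = 1/(343 + D))
√(o(0⁴) - 484551) = √(1/(343 + 0⁴) - 484551) = √(1/(343 + 0) - 484551) = √(1/343 - 484551) = √(-166200992/343) = 4*I*√72712934/49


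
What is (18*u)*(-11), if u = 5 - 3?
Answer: -396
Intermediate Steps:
u = 2
(18*u)*(-11) = (18*2)*(-11) = 36*(-11) = -396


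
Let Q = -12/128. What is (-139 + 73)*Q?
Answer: 99/16 ≈ 6.1875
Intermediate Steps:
Q = -3/32 (Q = -12*1/128 = -3/32 ≈ -0.093750)
(-139 + 73)*Q = (-139 + 73)*(-3/32) = -66*(-3/32) = 99/16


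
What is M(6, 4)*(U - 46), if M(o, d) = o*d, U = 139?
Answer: 2232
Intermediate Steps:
M(o, d) = d*o
M(6, 4)*(U - 46) = (4*6)*(139 - 46) = 24*93 = 2232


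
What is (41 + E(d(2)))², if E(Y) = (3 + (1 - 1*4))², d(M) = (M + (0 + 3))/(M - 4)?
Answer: 1681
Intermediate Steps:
d(M) = (3 + M)/(-4 + M) (d(M) = (M + 3)/(-4 + M) = (3 + M)/(-4 + M))
E(Y) = 0 (E(Y) = (3 + (1 - 4))² = (3 - 3)² = 0² = 0)
(41 + E(d(2)))² = (41 + 0)² = 41² = 1681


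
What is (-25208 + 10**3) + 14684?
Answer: -9524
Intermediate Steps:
(-25208 + 10**3) + 14684 = (-25208 + 1000) + 14684 = -24208 + 14684 = -9524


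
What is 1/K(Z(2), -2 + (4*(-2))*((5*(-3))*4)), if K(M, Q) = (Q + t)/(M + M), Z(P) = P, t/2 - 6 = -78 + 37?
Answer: 1/102 ≈ 0.0098039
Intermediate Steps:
t = -70 (t = 12 + 2*(-78 + 37) = 12 + 2*(-41) = 12 - 82 = -70)
K(M, Q) = (-70 + Q)/(2*M) (K(M, Q) = (Q - 70)/(M + M) = (-70 + Q)/((2*M)) = (-70 + Q)*(1/(2*M)) = (-70 + Q)/(2*M))
1/K(Z(2), -2 + (4*(-2))*((5*(-3))*4)) = 1/((½)*(-70 + (-2 + (4*(-2))*((5*(-3))*4)))/2) = 1/((½)*(½)*(-70 + (-2 - (-120)*4))) = 1/((½)*(½)*(-70 + (-2 - 8*(-60)))) = 1/((½)*(½)*(-70 + (-2 + 480))) = 1/((½)*(½)*(-70 + 478)) = 1/((½)*(½)*408) = 1/102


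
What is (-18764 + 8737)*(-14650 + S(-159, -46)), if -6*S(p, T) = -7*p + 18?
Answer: 297571279/2 ≈ 1.4879e+8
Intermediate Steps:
S(p, T) = -3 + 7*p/6 (S(p, T) = -(-7*p + 18)/6 = -(18 - 7*p)/6 = -3 + 7*p/6)
(-18764 + 8737)*(-14650 + S(-159, -46)) = (-18764 + 8737)*(-14650 + (-3 + (7/6)*(-159))) = -10027*(-14650 + (-3 - 371/2)) = -10027*(-14650 - 377/2) = -10027*(-29677/2) = 297571279/2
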